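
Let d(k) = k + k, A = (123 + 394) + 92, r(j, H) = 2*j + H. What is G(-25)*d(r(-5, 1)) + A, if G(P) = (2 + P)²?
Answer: -8913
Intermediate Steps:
r(j, H) = H + 2*j
A = 609 (A = 517 + 92 = 609)
d(k) = 2*k
G(-25)*d(r(-5, 1)) + A = (2 - 25)²*(2*(1 + 2*(-5))) + 609 = (-23)²*(2*(1 - 10)) + 609 = 529*(2*(-9)) + 609 = 529*(-18) + 609 = -9522 + 609 = -8913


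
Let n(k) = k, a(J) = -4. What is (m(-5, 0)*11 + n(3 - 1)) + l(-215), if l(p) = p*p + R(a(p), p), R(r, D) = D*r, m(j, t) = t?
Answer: 47087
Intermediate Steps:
l(p) = p**2 - 4*p (l(p) = p*p + p*(-4) = p**2 - 4*p)
(m(-5, 0)*11 + n(3 - 1)) + l(-215) = (0*11 + (3 - 1)) - 215*(-4 - 215) = (0 + 2) - 215*(-219) = 2 + 47085 = 47087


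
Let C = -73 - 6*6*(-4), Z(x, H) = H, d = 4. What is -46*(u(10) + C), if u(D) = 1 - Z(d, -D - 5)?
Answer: -4002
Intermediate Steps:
C = 71 (C = -73 - 36*(-4) = -73 - 1*(-144) = -73 + 144 = 71)
u(D) = 6 + D (u(D) = 1 - (-D - 5) = 1 - (-5 - D) = 1 + (5 + D) = 6 + D)
-46*(u(10) + C) = -46*((6 + 10) + 71) = -46*(16 + 71) = -46*87 = -4002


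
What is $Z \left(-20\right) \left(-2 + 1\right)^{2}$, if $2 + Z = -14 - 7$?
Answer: $460$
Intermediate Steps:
$Z = -23$ ($Z = -2 - 21 = -23$)
$Z \left(-20\right) \left(-2 + 1\right)^{2} = \left(-23\right) \left(-20\right) \left(-2 + 1\right)^{2} = 460 \left(-1\right)^{2} = 460 \cdot 1 = 460$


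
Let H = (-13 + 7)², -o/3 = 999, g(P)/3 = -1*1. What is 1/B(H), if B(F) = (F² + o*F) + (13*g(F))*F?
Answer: -1/108000 ≈ -9.2593e-6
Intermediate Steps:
g(P) = -3 (g(P) = 3*(-1*1) = 3*(-1) = -3)
o = -2997 (o = -3*999 = -2997)
H = 36 (H = (-6)² = 36)
B(F) = F² - 3036*F (B(F) = (F² - 2997*F) + (13*(-3))*F = (F² - 2997*F) - 39*F = F² - 3036*F)
1/B(H) = 1/(36*(-3036 + 36)) = 1/(36*(-3000)) = 1/(-108000) = -1/108000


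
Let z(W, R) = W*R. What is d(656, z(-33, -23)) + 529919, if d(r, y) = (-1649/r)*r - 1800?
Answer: 526470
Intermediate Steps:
z(W, R) = R*W
d(r, y) = -3449 (d(r, y) = -1649 - 1800 = -3449)
d(656, z(-33, -23)) + 529919 = -3449 + 529919 = 526470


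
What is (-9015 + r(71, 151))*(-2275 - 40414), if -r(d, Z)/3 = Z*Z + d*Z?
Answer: 4677903309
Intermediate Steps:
r(d, Z) = -3*Z**2 - 3*Z*d (r(d, Z) = -3*(Z*Z + d*Z) = -3*(Z**2 + Z*d) = -3*Z**2 - 3*Z*d)
(-9015 + r(71, 151))*(-2275 - 40414) = (-9015 - 3*151*(151 + 71))*(-2275 - 40414) = (-9015 - 3*151*222)*(-42689) = (-9015 - 100566)*(-42689) = -109581*(-42689) = 4677903309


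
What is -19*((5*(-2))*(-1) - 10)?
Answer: 0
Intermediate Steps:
-19*((5*(-2))*(-1) - 10) = -19*(-10*(-1) - 10) = -19*(10 - 10) = -19*0 = 0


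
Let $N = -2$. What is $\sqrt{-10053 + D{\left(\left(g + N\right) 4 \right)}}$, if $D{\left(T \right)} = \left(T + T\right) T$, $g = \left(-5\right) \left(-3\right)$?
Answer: $i \sqrt{4645} \approx 68.154 i$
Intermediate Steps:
$g = 15$
$D{\left(T \right)} = 2 T^{2}$ ($D{\left(T \right)} = 2 T T = 2 T^{2}$)
$\sqrt{-10053 + D{\left(\left(g + N\right) 4 \right)}} = \sqrt{-10053 + 2 \left(\left(15 - 2\right) 4\right)^{2}} = \sqrt{-10053 + 2 \left(13 \cdot 4\right)^{2}} = \sqrt{-10053 + 2 \cdot 52^{2}} = \sqrt{-10053 + 2 \cdot 2704} = \sqrt{-10053 + 5408} = \sqrt{-4645} = i \sqrt{4645}$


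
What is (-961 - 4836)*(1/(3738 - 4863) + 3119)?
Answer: -20340942578/1125 ≈ -1.8081e+7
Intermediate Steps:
(-961 - 4836)*(1/(3738 - 4863) + 3119) = -5797*(1/(-1125) + 3119) = -5797*(-1/1125 + 3119) = -5797*3508874/1125 = -20340942578/1125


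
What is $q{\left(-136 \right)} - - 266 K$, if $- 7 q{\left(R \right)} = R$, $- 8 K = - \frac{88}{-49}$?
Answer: $- \frac{282}{7} \approx -40.286$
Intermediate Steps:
$K = - \frac{11}{49}$ ($K = - \frac{\left(-88\right) \frac{1}{-49}}{8} = - \frac{\left(-88\right) \left(- \frac{1}{49}\right)}{8} = \left(- \frac{1}{8}\right) \frac{88}{49} = - \frac{11}{49} \approx -0.22449$)
$q{\left(R \right)} = - \frac{R}{7}$
$q{\left(-136 \right)} - - 266 K = \left(- \frac{1}{7}\right) \left(-136\right) - \left(-266\right) \left(- \frac{11}{49}\right) = \frac{136}{7} - \frac{418}{7} = - \frac{282}{7}$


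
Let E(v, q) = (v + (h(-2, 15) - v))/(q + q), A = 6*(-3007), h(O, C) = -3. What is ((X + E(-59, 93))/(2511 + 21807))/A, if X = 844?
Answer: -52327/27202212072 ≈ -1.9236e-6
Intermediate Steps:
A = -18042
E(v, q) = -3/(2*q) (E(v, q) = (v + (-3 - v))/(q + q) = -3*1/(2*q) = -3/(2*q))
((X + E(-59, 93))/(2511 + 21807))/A = ((844 - 3/2/93)/(2511 + 21807))/(-18042) = ((844 - 3/2*1/93)/24318)*(-1/18042) = ((844 - 1/62)*(1/24318))*(-1/18042) = ((52327/62)*(1/24318))*(-1/18042) = (52327/1507716)*(-1/18042) = -52327/27202212072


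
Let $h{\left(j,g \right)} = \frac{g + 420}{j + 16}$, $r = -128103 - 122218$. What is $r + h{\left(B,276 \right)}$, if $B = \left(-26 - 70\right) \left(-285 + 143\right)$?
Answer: $- \frac{427047539}{1706} \approx -2.5032 \cdot 10^{5}$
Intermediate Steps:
$r = -250321$
$B = 13632$ ($B = \left(-96\right) \left(-142\right) = 13632$)
$h{\left(j,g \right)} = \frac{420 + g}{16 + j}$
$r + h{\left(B,276 \right)} = -250321 + \frac{420 + 276}{16 + 13632} = -250321 + \frac{1}{13648} \cdot 696 = -250321 + \frac{87}{1706} = - \frac{427047539}{1706}$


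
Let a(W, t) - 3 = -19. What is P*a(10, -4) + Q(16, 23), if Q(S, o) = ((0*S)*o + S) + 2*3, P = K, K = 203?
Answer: -3226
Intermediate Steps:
a(W, t) = -16 (a(W, t) = 3 - 19 = -16)
P = 203
Q(S, o) = 6 + S (Q(S, o) = (0*o + S) + 6 = (0 + S) + 6 = S + 6 = 6 + S)
P*a(10, -4) + Q(16, 23) = 203*(-16) + (6 + 16) = -3248 + 22 = -3226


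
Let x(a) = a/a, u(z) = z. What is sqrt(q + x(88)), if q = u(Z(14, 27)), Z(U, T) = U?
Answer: sqrt(15) ≈ 3.8730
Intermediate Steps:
x(a) = 1
q = 14
sqrt(q + x(88)) = sqrt(14 + 1) = sqrt(15)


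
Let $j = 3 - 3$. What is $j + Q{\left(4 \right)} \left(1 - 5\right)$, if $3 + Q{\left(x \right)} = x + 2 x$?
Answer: $-36$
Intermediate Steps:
$j = 0$
$Q{\left(x \right)} = -3 + 3 x$ ($Q{\left(x \right)} = -3 + \left(x + 2 x\right) = -3 + 3 x$)
$j + Q{\left(4 \right)} \left(1 - 5\right) = 0 + \left(-3 + 3 \cdot 4\right) \left(1 - 5\right) = 0 + \left(-3 + 12\right) \left(-4\right) = 0 + 9 \left(-4\right) = 0 - 36 = -36$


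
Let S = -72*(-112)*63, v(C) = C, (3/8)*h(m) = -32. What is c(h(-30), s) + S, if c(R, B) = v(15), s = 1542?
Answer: 508047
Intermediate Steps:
h(m) = -256/3 (h(m) = (8/3)*(-32) = -256/3)
c(R, B) = 15
S = 508032 (S = 8064*63 = 508032)
c(h(-30), s) + S = 15 + 508032 = 508047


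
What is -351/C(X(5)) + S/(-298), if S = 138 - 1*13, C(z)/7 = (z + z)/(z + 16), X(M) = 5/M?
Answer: -444979/1043 ≈ -426.63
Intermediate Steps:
C(z) = 14*z/(16 + z) (C(z) = 7*((z + z)/(z + 16)) = 7*((2*z)/(16 + z)) = 7*(2*z/(16 + z)) = 14*z/(16 + z))
S = 125 (S = 138 - 13 = 125)
-351/C(X(5)) + S/(-298) = -351/(14*(5/5)/(16 + 5/5)) + 125/(-298) = -351/(14*(5*(⅕))/(16 + 5*(⅕))) + 125*(-1/298) = -351/(14*1/(16 + 1)) - 125/298 = -351/(14*1/17) - 125/298 = -351/(14*1*(1/17)) - 125/298 = -351/14/17 - 125/298 = -351*17/14 - 125/298 = -5967/14 - 125/298 = -444979/1043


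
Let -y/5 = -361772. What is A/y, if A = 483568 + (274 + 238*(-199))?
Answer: 21824/90443 ≈ 0.24130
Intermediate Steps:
y = 1808860 (y = -5*(-361772) = 1808860)
A = 436480 (A = 483568 + (274 - 47362) = 483568 - 47088 = 436480)
A/y = 436480/1808860 = 436480*(1/1808860) = 21824/90443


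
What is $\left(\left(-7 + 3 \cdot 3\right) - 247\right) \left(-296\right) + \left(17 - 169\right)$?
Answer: $72368$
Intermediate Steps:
$\left(\left(-7 + 3 \cdot 3\right) - 247\right) \left(-296\right) + \left(17 - 169\right) = \left(\left(-7 + 9\right) - 247\right) \left(-296\right) - 152 = \left(2 - 247\right) \left(-296\right) - 152 = \left(-245\right) \left(-296\right) - 152 = 72520 - 152 = 72368$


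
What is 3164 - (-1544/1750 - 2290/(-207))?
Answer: 571235554/181125 ≈ 3153.8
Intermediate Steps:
3164 - (-1544/1750 - 2290/(-207)) = 3164 - (-1544*1/1750 - 2290*(-1/207)) = 3164 - (-772/875 + 2290/207) = 3164 - 1*1843946/181125 = 3164 - 1843946/181125 = 571235554/181125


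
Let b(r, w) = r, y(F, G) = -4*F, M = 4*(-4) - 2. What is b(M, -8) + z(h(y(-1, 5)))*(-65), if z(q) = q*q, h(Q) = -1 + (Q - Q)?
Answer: -83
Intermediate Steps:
M = -18 (M = -16 - 2 = -18)
h(Q) = -1 (h(Q) = -1 + 0 = -1)
z(q) = q**2
b(M, -8) + z(h(y(-1, 5)))*(-65) = -18 + (-1)**2*(-65) = -18 + 1*(-65) = -18 - 65 = -83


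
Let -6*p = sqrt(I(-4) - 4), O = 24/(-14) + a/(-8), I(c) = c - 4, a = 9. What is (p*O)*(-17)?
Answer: -901*I*sqrt(3)/56 ≈ -27.867*I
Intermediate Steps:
I(c) = -4 + c
O = -159/56 (O = 24/(-14) + 9/(-8) = 24*(-1/14) + 9*(-1/8) = -12/7 - 9/8 = -159/56 ≈ -2.8393)
p = -I*sqrt(3)/3 (p = -sqrt((-4 - 4) - 4)/6 = -sqrt(-8 - 4)/6 = -I*sqrt(3)/3 ≈ -0.57735*I)
(p*O)*(-17) = (-I*sqrt(3)/3*(-159/56))*(-17) = (53*I*sqrt(3)/56)*(-17) = -901*I*sqrt(3)/56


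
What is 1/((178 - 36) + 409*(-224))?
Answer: -1/91474 ≈ -1.0932e-5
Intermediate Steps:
1/((178 - 36) + 409*(-224)) = 1/(142 - 91616) = 1/(-91474) = -1/91474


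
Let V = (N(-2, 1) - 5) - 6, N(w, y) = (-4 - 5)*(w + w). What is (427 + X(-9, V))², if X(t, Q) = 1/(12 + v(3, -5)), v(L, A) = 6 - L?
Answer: 41036836/225 ≈ 1.8239e+5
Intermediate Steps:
N(w, y) = -18*w
V = 25 (V = (-18*(-2) - 5) - 6 = (36 - 5) - 6 = 31 - 6 = 25)
X(t, Q) = 1/15 (X(t, Q) = 1/(12 + (6 - 1*3)) = 1/(12 + (6 - 3)) = 1/(12 + 3) = 1/15)
(427 + X(-9, V))² = (427 + 1/15)² = (6406/15)² = 41036836/225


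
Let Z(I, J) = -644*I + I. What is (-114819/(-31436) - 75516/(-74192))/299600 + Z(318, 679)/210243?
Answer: -744142434613852679/765149826196170800 ≈ -0.97254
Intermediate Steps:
Z(I, J) = -643*I
(-114819/(-31436) - 75516/(-74192))/299600 + Z(318, 679)/210243 = (-114819/(-31436) - 75516/(-74192))/299600 - 643*318/210243 = (-114819*(-1/31436) - 75516*(-1/74192))*(1/299600) - 204474*1/210243 = (114819/31436 + 18879/18548)*(1/299600) - 68158/70081 = (170196441/36442183)*(1/299600) - 68158/70081 = 170196441/10918078026800 - 68158/70081 = -744142434613852679/765149826196170800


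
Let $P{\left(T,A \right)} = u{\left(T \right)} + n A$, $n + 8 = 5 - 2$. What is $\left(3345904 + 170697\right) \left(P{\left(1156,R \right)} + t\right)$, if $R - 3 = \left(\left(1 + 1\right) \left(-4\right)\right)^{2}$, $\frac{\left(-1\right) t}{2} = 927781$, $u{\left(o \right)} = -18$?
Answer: $-6526512544915$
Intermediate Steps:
$n = -5$ ($n = -8 + \left(5 - 2\right) = -8 + 3 = -5$)
$t = -1855562$ ($t = \left(-2\right) 927781 = -1855562$)
$R = 67$ ($R = 3 + \left(\left(1 + 1\right) \left(-4\right)\right)^{2} = 3 + \left(2 \left(-4\right)\right)^{2} = 3 + \left(-8\right)^{2} = 3 + 64 = 67$)
$P{\left(T,A \right)} = -18 - 5 A$
$\left(3345904 + 170697\right) \left(P{\left(1156,R \right)} + t\right) = \left(3345904 + 170697\right) \left(\left(-18 - 335\right) - 1855562\right) = 3516601 \left(\left(-18 - 335\right) - 1855562\right) = 3516601 \left(-353 - 1855562\right) = 3516601 \left(-1855915\right) = -6526512544915$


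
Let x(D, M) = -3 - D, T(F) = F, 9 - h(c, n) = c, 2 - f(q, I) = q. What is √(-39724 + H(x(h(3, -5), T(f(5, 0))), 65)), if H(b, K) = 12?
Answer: 4*I*√2482 ≈ 199.28*I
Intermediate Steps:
f(q, I) = 2 - q
h(c, n) = 9 - c
√(-39724 + H(x(h(3, -5), T(f(5, 0))), 65)) = √(-39724 + 12) = √(-39712) = 4*I*√2482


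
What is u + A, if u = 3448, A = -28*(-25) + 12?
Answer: 4160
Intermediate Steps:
A = 712 (A = 700 + 12 = 712)
u + A = 3448 + 712 = 4160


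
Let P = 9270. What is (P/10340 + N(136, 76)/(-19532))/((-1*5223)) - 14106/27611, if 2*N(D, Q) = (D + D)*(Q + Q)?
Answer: -19577229169345/38322675687714 ≈ -0.51085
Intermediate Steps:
N(D, Q) = 2*D*Q (N(D, Q) = ((D + D)*(Q + Q))/2 = ((2*D)*(2*Q))/2 = (4*D*Q)/2 = 2*D*Q)
(P/10340 + N(136, 76)/(-19532))/((-1*5223)) - 14106/27611 = (9270/10340 + (2*136*76)/(-19532))/((-1*5223)) - 14106/27611 = (9270*(1/10340) + 20672*(-1/19532))/(-5223) - 14106*1/27611 = (927/1034 - 272/257)*(-1/5223) - 14106/27611 = -43009/265738*(-1/5223) - 14106/27611 = 43009/1387949574 - 14106/27611 = -19577229169345/38322675687714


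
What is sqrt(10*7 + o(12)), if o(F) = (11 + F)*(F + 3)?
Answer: sqrt(415) ≈ 20.372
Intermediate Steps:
o(F) = (3 + F)*(11 + F) (o(F) = (11 + F)*(3 + F) = (3 + F)*(11 + F))
sqrt(10*7 + o(12)) = sqrt(10*7 + (33 + 12**2 + 14*12)) = sqrt(70 + (33 + 144 + 168)) = sqrt(70 + 345) = sqrt(415)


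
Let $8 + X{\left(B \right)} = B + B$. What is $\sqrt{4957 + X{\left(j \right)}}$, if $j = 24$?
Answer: $\sqrt{4997} \approx 70.689$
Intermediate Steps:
$X{\left(B \right)} = -8 + 2 B$ ($X{\left(B \right)} = -8 + \left(B + B\right) = -8 + 2 B$)
$\sqrt{4957 + X{\left(j \right)}} = \sqrt{4957 + \left(-8 + 2 \cdot 24\right)} = \sqrt{4957 + \left(-8 + 48\right)} = \sqrt{4957 + 40} = \sqrt{4997}$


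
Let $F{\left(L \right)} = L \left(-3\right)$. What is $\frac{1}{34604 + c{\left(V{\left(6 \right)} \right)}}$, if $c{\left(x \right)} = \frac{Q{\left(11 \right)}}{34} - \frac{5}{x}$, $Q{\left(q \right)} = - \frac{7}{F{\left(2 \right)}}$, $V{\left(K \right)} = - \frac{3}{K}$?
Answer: $\frac{204}{7061263} \approx 2.889 \cdot 10^{-5}$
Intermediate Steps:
$F{\left(L \right)} = - 3 L$
$Q{\left(q \right)} = \frac{7}{6}$ ($Q{\left(q \right)} = - \frac{7}{\left(-3\right) 2} = - \frac{7}{-6} = \left(-7\right) \left(- \frac{1}{6}\right) = \frac{7}{6}$)
$c{\left(x \right)} = \frac{7}{204} - \frac{5}{x}$ ($c{\left(x \right)} = \frac{7}{6 \cdot 34} - \frac{5}{x} = \frac{7}{6} \cdot \frac{1}{34} - \frac{5}{x} = \frac{7}{204} - \frac{5}{x}$)
$\frac{1}{34604 + c{\left(V{\left(6 \right)} \right)}} = \frac{1}{34604 - \left(- \frac{7}{204} + \frac{5}{\left(-3\right) \frac{1}{6}}\right)} = \frac{1}{34604 - \left(- \frac{7}{204} + \frac{5}{- \frac{1}{2}}\right)} = \frac{1}{34604 + \left(\frac{7}{204} - -10\right)} = \frac{1}{34604 + \left(\frac{7}{204} + 10\right)} = \frac{1}{34604 + \frac{2047}{204}} = \frac{1}{\frac{7061263}{204}} = \frac{204}{7061263}$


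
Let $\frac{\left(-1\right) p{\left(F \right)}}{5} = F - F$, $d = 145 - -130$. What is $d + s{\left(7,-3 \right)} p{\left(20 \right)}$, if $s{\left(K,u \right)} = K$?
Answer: $275$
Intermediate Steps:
$d = 275$ ($d = 145 + 130 = 275$)
$p{\left(F \right)} = 0$ ($p{\left(F \right)} = - 5 \left(F - F\right) = \left(-5\right) 0 = 0$)
$d + s{\left(7,-3 \right)} p{\left(20 \right)} = 275 + 7 \cdot 0 = 275 + 0 = 275$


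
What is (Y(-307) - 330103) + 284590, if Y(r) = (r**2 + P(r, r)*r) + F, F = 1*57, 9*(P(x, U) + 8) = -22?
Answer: 467995/9 ≈ 51999.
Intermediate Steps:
P(x, U) = -94/9 (P(x, U) = -8 + (1/9)*(-22) = -8 - 22/9 = -94/9)
F = 57
Y(r) = 57 + r**2 - 94*r/9 (Y(r) = (r**2 - 94*r/9) + 57 = 57 + r**2 - 94*r/9)
(Y(-307) - 330103) + 284590 = ((57 + (-307)**2 - 94/9*(-307)) - 330103) + 284590 = ((57 + 94249 + 28858/9) - 330103) + 284590 = (877612/9 - 330103) + 284590 = -2093315/9 + 284590 = 467995/9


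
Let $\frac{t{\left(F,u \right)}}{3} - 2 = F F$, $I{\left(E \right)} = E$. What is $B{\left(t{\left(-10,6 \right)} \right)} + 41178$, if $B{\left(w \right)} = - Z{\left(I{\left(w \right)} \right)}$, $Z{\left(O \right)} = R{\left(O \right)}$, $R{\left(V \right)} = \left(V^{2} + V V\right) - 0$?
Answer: $-146094$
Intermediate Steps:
$R{\left(V \right)} = 2 V^{2}$ ($R{\left(V \right)} = \left(V^{2} + V^{2}\right) + 0 = 2 V^{2} + 0 = 2 V^{2}$)
$t{\left(F,u \right)} = 6 + 3 F^{2}$ ($t{\left(F,u \right)} = 6 + 3 F F = 6 + 3 F^{2}$)
$Z{\left(O \right)} = 2 O^{2}$
$B{\left(w \right)} = - 2 w^{2}$
$B{\left(t{\left(-10,6 \right)} \right)} + 41178 = - 2 \left(6 + 3 \left(-10\right)^{2}\right)^{2} + 41178 = - 2 \left(6 + 3 \cdot 100\right)^{2} + 41178 = - 2 \left(6 + 300\right)^{2} + 41178 = - 2 \cdot 306^{2} + 41178 = \left(-2\right) 93636 + 41178 = -187272 + 41178 = -146094$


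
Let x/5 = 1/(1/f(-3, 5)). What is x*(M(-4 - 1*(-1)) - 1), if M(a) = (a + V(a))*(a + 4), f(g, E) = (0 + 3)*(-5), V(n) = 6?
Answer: -150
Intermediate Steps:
f(g, E) = -15 (f(g, E) = 3*(-5) = -15)
M(a) = (4 + a)*(6 + a) (M(a) = (a + 6)*(a + 4) = (6 + a)*(4 + a) = (4 + a)*(6 + a))
x = -75 (x = 5/(1/(-15)) = 5/(-1/15) = 5*(-15) = -75)
x*(M(-4 - 1*(-1)) - 1) = -75*((24 + (-4 - 1*(-1))² + 10*(-4 - 1*(-1))) - 1) = -75*((24 + (-4 + 1)² + 10*(-4 + 1)) - 1) = -75*((24 + (-3)² + 10*(-3)) - 1) = -75*((24 + 9 - 30) - 1) = -75*(3 - 1) = -75*2 = -150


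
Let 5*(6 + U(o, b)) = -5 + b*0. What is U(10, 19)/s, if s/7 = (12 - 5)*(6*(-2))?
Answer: 1/84 ≈ 0.011905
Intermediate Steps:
U(o, b) = -7 (U(o, b) = -6 + (-5 + b*0)/5 = -6 + (-5 + 0)/5 = -6 + (1/5)*(-5) = -6 - 1 = -7)
s = -588 (s = 7*((12 - 5)*(6*(-2))) = 7*(7*(-12)) = 7*(-84) = -588)
U(10, 19)/s = -7/(-588) = -7*(-1/588) = 1/84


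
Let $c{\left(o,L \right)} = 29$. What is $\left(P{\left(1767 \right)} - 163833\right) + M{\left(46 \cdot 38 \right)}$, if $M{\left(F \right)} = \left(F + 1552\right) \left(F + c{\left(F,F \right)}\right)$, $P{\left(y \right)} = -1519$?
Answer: $5698748$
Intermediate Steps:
$M{\left(F \right)} = \left(29 + F\right) \left(1552 + F\right)$ ($M{\left(F \right)} = \left(F + 1552\right) \left(F + 29\right) = \left(1552 + F\right) \left(29 + F\right) = \left(29 + F\right) \left(1552 + F\right)$)
$\left(P{\left(1767 \right)} - 163833\right) + M{\left(46 \cdot 38 \right)} = \left(-1519 - 163833\right) + \left(45008 + \left(46 \cdot 38\right)^{2} + 1581 \cdot 46 \cdot 38\right) = -165352 + \left(45008 + 1748^{2} + 1581 \cdot 1748\right) = -165352 + \left(45008 + 3055504 + 2763588\right) = -165352 + 5864100 = 5698748$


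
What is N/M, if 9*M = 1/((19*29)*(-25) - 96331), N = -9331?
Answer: 9246591774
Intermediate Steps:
M = -1/990954 (M = 1/(9*((19*29)*(-25) - 96331)) = 1/(9*(551*(-25) - 96331)) = 1/(9*(-13775 - 96331)) = (⅑)/(-110106) = (⅑)*(-1/110106) = -1/990954 ≈ -1.0091e-6)
N/M = -9331/(-1/990954) = -9331*(-990954) = 9246591774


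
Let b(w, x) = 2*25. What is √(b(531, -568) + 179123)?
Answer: √179173 ≈ 423.29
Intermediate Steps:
b(w, x) = 50
√(b(531, -568) + 179123) = √(50 + 179123) = √179173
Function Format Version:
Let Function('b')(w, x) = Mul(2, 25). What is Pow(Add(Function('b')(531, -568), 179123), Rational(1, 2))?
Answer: Pow(179173, Rational(1, 2)) ≈ 423.29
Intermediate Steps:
Function('b')(w, x) = 50
Pow(Add(Function('b')(531, -568), 179123), Rational(1, 2)) = Pow(Add(50, 179123), Rational(1, 2)) = Pow(179173, Rational(1, 2))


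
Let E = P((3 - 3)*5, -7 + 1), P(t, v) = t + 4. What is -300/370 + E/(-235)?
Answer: -7198/8695 ≈ -0.82783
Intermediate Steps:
P(t, v) = 4 + t
E = 4 (E = 4 + (3 - 3)*5 = 4 + 0*5 = 4 + 0 = 4)
-300/370 + E/(-235) = -300/370 + 4/(-235) = -300*1/370 + 4*(-1/235) = -30/37 - 4/235 = -7198/8695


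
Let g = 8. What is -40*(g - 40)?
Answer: 1280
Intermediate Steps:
-40*(g - 40) = -40*(8 - 40) = -40*(-32) = 1280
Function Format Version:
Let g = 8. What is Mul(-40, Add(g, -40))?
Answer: 1280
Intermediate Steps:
Mul(-40, Add(g, -40)) = Mul(-40, Add(8, -40)) = Mul(-40, -32) = 1280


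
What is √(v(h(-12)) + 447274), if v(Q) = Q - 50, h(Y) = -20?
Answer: 2*√111801 ≈ 668.73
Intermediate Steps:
v(Q) = -50 + Q
√(v(h(-12)) + 447274) = √((-50 - 20) + 447274) = √(-70 + 447274) = √447204 = 2*√111801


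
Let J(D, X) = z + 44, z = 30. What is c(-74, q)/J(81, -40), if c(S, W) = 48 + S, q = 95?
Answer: -13/37 ≈ -0.35135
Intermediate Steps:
J(D, X) = 74 (J(D, X) = 30 + 44 = 74)
c(-74, q)/J(81, -40) = (48 - 74)/74 = -26*1/74 = -13/37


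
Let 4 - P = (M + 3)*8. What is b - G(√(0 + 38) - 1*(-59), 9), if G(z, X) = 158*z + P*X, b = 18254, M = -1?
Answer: 9040 - 158*√38 ≈ 8066.0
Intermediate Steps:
P = -12 (P = 4 - (-1 + 3)*8 = 4 - 2*8 = 4 - 1*16 = 4 - 16 = -12)
G(z, X) = -12*X + 158*z (G(z, X) = 158*z - 12*X = -12*X + 158*z)
b - G(√(0 + 38) - 1*(-59), 9) = 18254 - (-12*9 + 158*(√(0 + 38) - 1*(-59))) = 18254 - (-108 + 158*(√38 + 59)) = 18254 - (-108 + 158*(59 + √38)) = 18254 - (-108 + (9322 + 158*√38)) = 18254 - (9214 + 158*√38) = 18254 + (-9214 - 158*√38) = 9040 - 158*√38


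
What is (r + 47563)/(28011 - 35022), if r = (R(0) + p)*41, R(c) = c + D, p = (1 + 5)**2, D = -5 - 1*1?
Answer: -48793/7011 ≈ -6.9595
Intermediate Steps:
D = -6 (D = -5 - 1 = -6)
p = 36 (p = 6**2 = 36)
R(c) = -6 + c (R(c) = c - 6 = -6 + c)
r = 1230 (r = ((-6 + 0) + 36)*41 = (-6 + 36)*41 = 30*41 = 1230)
(r + 47563)/(28011 - 35022) = (1230 + 47563)/(28011 - 35022) = 48793/(-7011) = 48793*(-1/7011) = -48793/7011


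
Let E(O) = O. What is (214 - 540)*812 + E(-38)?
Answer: -264750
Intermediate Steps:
(214 - 540)*812 + E(-38) = (214 - 540)*812 - 38 = -326*812 - 38 = -264712 - 38 = -264750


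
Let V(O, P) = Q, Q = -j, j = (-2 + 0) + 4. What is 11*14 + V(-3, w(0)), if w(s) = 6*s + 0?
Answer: 152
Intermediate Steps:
w(s) = 6*s
j = 2 (j = -2 + 4 = 2)
Q = -2 (Q = -1*2 = -2)
V(O, P) = -2
11*14 + V(-3, w(0)) = 11*14 - 2 = 154 - 2 = 152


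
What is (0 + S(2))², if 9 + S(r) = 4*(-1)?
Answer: 169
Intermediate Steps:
S(r) = -13 (S(r) = -9 + 4*(-1) = -9 - 4 = -13)
(0 + S(2))² = (0 - 13)² = (-13)² = 169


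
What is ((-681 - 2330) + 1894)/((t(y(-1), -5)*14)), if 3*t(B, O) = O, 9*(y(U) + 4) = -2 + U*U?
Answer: 3351/70 ≈ 47.871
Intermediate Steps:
y(U) = -38/9 + U²/9 (y(U) = -4 + (-2 + U*U)/9 = -4 + (-2 + U²)/9 = -4 + (-2/9 + U²/9) = -38/9 + U²/9)
t(B, O) = O/3
((-681 - 2330) + 1894)/((t(y(-1), -5)*14)) = ((-681 - 2330) + 1894)/((((⅓)*(-5))*14)) = (-3011 + 1894)/((-5/3*14)) = -1117/(-70/3) = -1117*(-3/70) = 3351/70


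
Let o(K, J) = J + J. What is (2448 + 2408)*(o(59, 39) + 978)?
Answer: 5127936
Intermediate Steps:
o(K, J) = 2*J
(2448 + 2408)*(o(59, 39) + 978) = (2448 + 2408)*(2*39 + 978) = 4856*(78 + 978) = 4856*1056 = 5127936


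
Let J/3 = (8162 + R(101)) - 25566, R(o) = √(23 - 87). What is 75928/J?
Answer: -82590682/56793615 - 37964*I/56793615 ≈ -1.4542 - 0.00066845*I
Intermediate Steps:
R(o) = 8*I (R(o) = √(-64) = 8*I)
J = -52212 + 24*I (J = 3*((8162 + 8*I) - 25566) = 3*(-17404 + 8*I) = -52212 + 24*I ≈ -52212.0 + 24.0*I)
75928/J = 75928/(-52212 + 24*I) = 75928*((-52212 - 24*I)/2726093520) = 9491*(-52212 - 24*I)/340761690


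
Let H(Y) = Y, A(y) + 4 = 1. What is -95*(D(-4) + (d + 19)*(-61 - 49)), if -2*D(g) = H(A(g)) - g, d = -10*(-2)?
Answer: 815195/2 ≈ 4.0760e+5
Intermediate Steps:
A(y) = -3 (A(y) = -4 + 1 = -3)
d = 20
D(g) = 3/2 + g/2 (D(g) = -(-3 - g)/2 = 3/2 + g/2)
-95*(D(-4) + (d + 19)*(-61 - 49)) = -95*((3/2 + (½)*(-4)) + (20 + 19)*(-61 - 49)) = -95*((3/2 - 2) + 39*(-110)) = -95*(-½ - 4290) = -95*(-8581/2) = 815195/2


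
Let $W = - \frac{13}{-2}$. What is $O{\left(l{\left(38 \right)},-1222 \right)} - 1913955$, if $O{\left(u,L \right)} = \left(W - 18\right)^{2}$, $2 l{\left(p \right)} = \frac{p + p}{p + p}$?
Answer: $- \frac{7655291}{4} \approx -1.9138 \cdot 10^{6}$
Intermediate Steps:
$W = \frac{13}{2}$ ($W = \left(-13\right) \left(- \frac{1}{2}\right) = \frac{13}{2} \approx 6.5$)
$l{\left(p \right)} = \frac{1}{2}$ ($l{\left(p \right)} = \frac{\left(p + p\right) \frac{1}{p + p}}{2} = \frac{2 p \frac{1}{2 p}}{2} = \frac{1}{2} \cdot 1 = \frac{1}{2}$)
$O{\left(u,L \right)} = \frac{529}{4}$ ($O{\left(u,L \right)} = \left(\frac{13}{2} - 18\right)^{2} = \left(- \frac{23}{2}\right)^{2} = \frac{529}{4}$)
$O{\left(l{\left(38 \right)},-1222 \right)} - 1913955 = \frac{529}{4} - 1913955 = - \frac{7655291}{4}$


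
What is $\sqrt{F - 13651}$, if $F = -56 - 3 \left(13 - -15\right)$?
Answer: $i \sqrt{13791} \approx 117.44 i$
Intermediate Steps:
$F = -140$ ($F = -56 - 3 \left(13 + 15\right) = -56 - 84 = -140$)
$\sqrt{F - 13651} = \sqrt{-140 - 13651} = \sqrt{-13791} = i \sqrt{13791}$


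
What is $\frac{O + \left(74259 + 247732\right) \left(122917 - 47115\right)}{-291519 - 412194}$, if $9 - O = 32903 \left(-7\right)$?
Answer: $- \frac{8135930704}{234571} \approx -34684.0$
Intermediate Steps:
$O = 230330$ ($O = 9 - 32903 \left(-7\right) = 9 - -230321 = 9 + 230321 = 230330$)
$\frac{O + \left(74259 + 247732\right) \left(122917 - 47115\right)}{-291519 - 412194} = \frac{230330 + \left(74259 + 247732\right) \left(122917 - 47115\right)}{-291519 - 412194} = \frac{230330 + 321991 \cdot 75802}{-703713} = \left(230330 + 24407561782\right) \left(- \frac{1}{703713}\right) = 24407792112 \left(- \frac{1}{703713}\right) = - \frac{8135930704}{234571}$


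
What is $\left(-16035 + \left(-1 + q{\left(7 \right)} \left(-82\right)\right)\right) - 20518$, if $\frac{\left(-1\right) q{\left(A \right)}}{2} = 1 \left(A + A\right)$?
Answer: $-34258$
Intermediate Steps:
$q{\left(A \right)} = - 4 A$ ($q{\left(A \right)} = - 2 \cdot 1 \left(A + A\right) = - 2 \cdot 1 \cdot 2 A = - 2 \cdot 2 A = - 4 A$)
$\left(-16035 + \left(-1 + q{\left(7 \right)} \left(-82\right)\right)\right) - 20518 = \left(-16035 - \left(1 - \left(-4\right) 7 \left(-82\right)\right)\right) - 20518 = \left(-16035 - -2295\right) - 20518 = \left(-16035 + \left(-1 + 2296\right)\right) - 20518 = \left(-16035 + 2295\right) - 20518 = -13740 - 20518 = -34258$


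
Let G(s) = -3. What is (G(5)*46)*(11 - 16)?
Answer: 690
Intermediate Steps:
(G(5)*46)*(11 - 16) = (-3*46)*(11 - 16) = -138*(-5) = 690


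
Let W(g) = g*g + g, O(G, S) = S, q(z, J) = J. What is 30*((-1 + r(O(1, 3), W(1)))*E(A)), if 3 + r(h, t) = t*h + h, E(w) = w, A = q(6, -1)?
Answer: -150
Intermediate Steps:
A = -1
W(g) = g + g**2 (W(g) = g**2 + g = g + g**2)
r(h, t) = -3 + h + h*t (r(h, t) = -3 + (t*h + h) = -3 + (h*t + h) = -3 + (h + h*t) = -3 + h + h*t)
30*((-1 + r(O(1, 3), W(1)))*E(A)) = 30*((-1 + (-3 + 3 + 3*(1*(1 + 1))))*(-1)) = 30*((-1 + (-3 + 3 + 3*(1*2)))*(-1)) = 30*((-1 + (-3 + 3 + 3*2))*(-1)) = 30*((-1 + (-3 + 3 + 6))*(-1)) = 30*((-1 + 6)*(-1)) = 30*(5*(-1)) = 30*(-5) = -150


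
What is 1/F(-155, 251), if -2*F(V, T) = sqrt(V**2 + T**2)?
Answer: -sqrt(87026)/43513 ≈ -0.0067796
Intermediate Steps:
F(V, T) = -sqrt(T**2 + V**2)/2 (F(V, T) = -sqrt(V**2 + T**2)/2 = -sqrt(T**2 + V**2)/2)
1/F(-155, 251) = 1/(-sqrt(251**2 + (-155)**2)/2) = 1/(-sqrt(63001 + 24025)/2) = 1/(-sqrt(87026)/2) = -sqrt(87026)/43513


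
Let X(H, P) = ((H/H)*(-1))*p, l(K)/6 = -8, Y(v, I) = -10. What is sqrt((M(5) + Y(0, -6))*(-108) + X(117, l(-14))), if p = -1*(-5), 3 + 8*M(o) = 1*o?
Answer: 2*sqrt(262) ≈ 32.373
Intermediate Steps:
M(o) = -3/8 + o/8 (M(o) = -3/8 + (1*o)/8 = -3/8 + o/8)
p = 5
l(K) = -48 (l(K) = 6*(-8) = -48)
X(H, P) = -5 (X(H, P) = ((H/H)*(-1))*5 = (1*(-1))*5 = -1*5 = -5)
sqrt((M(5) + Y(0, -6))*(-108) + X(117, l(-14))) = sqrt(((-3/8 + (1/8)*5) - 10)*(-108) - 5) = sqrt(((-3/8 + 5/8) - 10)*(-108) - 5) = sqrt((1/4 - 10)*(-108) - 5) = sqrt(-39/4*(-108) - 5) = sqrt(1053 - 5) = sqrt(1048) = 2*sqrt(262)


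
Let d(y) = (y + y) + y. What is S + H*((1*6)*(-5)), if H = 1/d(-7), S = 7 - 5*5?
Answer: -116/7 ≈ -16.571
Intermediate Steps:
d(y) = 3*y (d(y) = 2*y + y = 3*y)
S = -18 (S = 7 - 25 = -18)
H = -1/21 (H = 1/(3*(-7)) = 1/(-21) = -1/21 ≈ -0.047619)
S + H*((1*6)*(-5)) = -18 - 1*6*(-5)/21 = -18 - 2*(-5)/7 = -18 - 1/21*(-30) = -18 + 10/7 = -116/7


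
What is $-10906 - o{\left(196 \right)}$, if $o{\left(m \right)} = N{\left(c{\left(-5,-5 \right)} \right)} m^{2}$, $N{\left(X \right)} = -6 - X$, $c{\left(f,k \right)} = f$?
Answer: $27510$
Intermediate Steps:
$o{\left(m \right)} = - m^{2}$ ($o{\left(m \right)} = \left(-6 - -5\right) m^{2} = \left(-6 + 5\right) m^{2} = - m^{2}$)
$-10906 - o{\left(196 \right)} = -10906 - - 196^{2} = -10906 - \left(-1\right) 38416 = -10906 - -38416 = -10906 + 38416 = 27510$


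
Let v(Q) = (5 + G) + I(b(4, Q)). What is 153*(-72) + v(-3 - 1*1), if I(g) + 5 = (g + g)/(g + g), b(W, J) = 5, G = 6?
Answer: -11009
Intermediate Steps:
I(g) = -4 (I(g) = -5 + (g + g)/(g + g) = -5 + (2*g)/((2*g)) = -5 + (2*g)*(1/(2*g)) = -5 + 1 = -4)
v(Q) = 7 (v(Q) = (5 + 6) - 4 = 11 - 4 = 7)
153*(-72) + v(-3 - 1*1) = 153*(-72) + 7 = -11016 + 7 = -11009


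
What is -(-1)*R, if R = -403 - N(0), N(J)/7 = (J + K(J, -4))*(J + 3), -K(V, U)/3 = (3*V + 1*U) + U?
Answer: -907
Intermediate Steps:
K(V, U) = -9*V - 6*U (K(V, U) = -3*((3*V + 1*U) + U) = -3*((3*V + U) + U) = -3*((U + 3*V) + U) = -3*(2*U + 3*V) = -9*V - 6*U)
N(J) = 7*(3 + J)*(24 - 8*J) (N(J) = 7*((J + (-9*J - 6*(-4)))*(J + 3)) = 7*((J + (-9*J + 24))*(3 + J)) = 7*((J + (24 - 9*J))*(3 + J)) = 7*((24 - 8*J)*(3 + J)) = 7*((3 + J)*(24 - 8*J)) = 7*(3 + J)*(24 - 8*J))
R = -907 (R = -403 - (504 - 56*0**2) = -403 - (504 - 56*0) = -403 - (504 + 0) = -403 - 1*504 = -403 - 504 = -907)
-(-1)*R = -(-1)*(-907) = -1*907 = -907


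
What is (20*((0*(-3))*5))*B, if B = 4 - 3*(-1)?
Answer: 0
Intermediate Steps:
B = 7 (B = 4 + 3 = 7)
(20*((0*(-3))*5))*B = (20*((0*(-3))*5))*7 = (20*(0*5))*7 = (20*0)*7 = 0*7 = 0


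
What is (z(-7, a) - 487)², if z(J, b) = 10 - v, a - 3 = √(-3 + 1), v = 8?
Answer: 235225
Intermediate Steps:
a = 3 + I*√2 (a = 3 + √(-3 + 1) = 3 + √(-2) = 3 + I*√2 ≈ 3.0 + 1.4142*I)
z(J, b) = 2 (z(J, b) = 10 - 1*8 = 10 - 8 = 2)
(z(-7, a) - 487)² = (2 - 487)² = (-485)² = 235225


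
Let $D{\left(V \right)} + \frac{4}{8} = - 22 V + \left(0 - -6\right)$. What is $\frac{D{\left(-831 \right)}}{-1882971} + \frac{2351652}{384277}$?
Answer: $\frac{8842130104909}{1447164893934} \approx 6.11$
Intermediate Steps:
$D{\left(V \right)} = \frac{11}{2} - 22 V$ ($D{\left(V \right)} = - \frac{1}{2} - \left(-6 + 22 V\right) = \frac{11}{2} - 22 V$)
$\frac{D{\left(-831 \right)}}{-1882971} + \frac{2351652}{384277} = \frac{\frac{11}{2} - -18282}{-1882971} + \frac{2351652}{384277} = \left(\frac{11}{2} + 18282\right) \left(- \frac{1}{1882971}\right) + 2351652 \cdot \frac{1}{384277} = \frac{36575}{2} \left(- \frac{1}{1882971}\right) + \frac{2351652}{384277} = - \frac{36575}{3765942} + \frac{2351652}{384277} = \frac{8842130104909}{1447164893934}$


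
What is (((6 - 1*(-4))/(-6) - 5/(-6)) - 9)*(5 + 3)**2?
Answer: -1888/3 ≈ -629.33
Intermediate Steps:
(((6 - 1*(-4))/(-6) - 5/(-6)) - 9)*(5 + 3)**2 = (((6 + 4)*(-1/6) - 5*(-1/6)) - 9)*8**2 = ((10*(-1/6) + 5/6) - 9)*64 = ((-5/3 + 5/6) - 9)*64 = (-5/6 - 9)*64 = -59/6*64 = -1888/3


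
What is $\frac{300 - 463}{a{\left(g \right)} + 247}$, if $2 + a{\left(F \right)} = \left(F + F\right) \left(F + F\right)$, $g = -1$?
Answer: $- \frac{163}{249} \approx -0.65462$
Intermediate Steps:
$a{\left(F \right)} = -2 + 4 F^{2}$ ($a{\left(F \right)} = -2 + \left(F + F\right) \left(F + F\right) = -2 + 2 F 2 F = -2 + 4 F^{2}$)
$\frac{300 - 463}{a{\left(g \right)} + 247} = \frac{300 - 463}{\left(-2 + 4 \left(-1\right)^{2}\right) + 247} = - \frac{163}{\left(-2 + 4 \cdot 1\right) + 247} = - \frac{163}{\left(-2 + 4\right) + 247} = - \frac{163}{2 + 247} = - \frac{163}{249}$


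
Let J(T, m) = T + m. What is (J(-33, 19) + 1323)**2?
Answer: 1713481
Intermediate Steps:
(J(-33, 19) + 1323)**2 = ((-33 + 19) + 1323)**2 = (-14 + 1323)**2 = 1309**2 = 1713481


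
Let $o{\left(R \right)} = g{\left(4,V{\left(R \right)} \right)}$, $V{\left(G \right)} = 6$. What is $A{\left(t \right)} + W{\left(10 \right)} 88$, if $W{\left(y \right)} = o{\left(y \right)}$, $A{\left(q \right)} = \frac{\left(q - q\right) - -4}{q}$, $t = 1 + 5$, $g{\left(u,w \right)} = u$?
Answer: $\frac{1058}{3} \approx 352.67$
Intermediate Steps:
$t = 6$
$o{\left(R \right)} = 4$
$A{\left(q \right)} = \frac{4}{q}$ ($A{\left(q \right)} = \frac{0 + 4}{q} = \frac{4}{q}$)
$W{\left(y \right)} = 4$
$A{\left(t \right)} + W{\left(10 \right)} 88 = \frac{4}{6} + 4 \cdot 88 = 4 \cdot \frac{1}{6} + 352 = \frac{2}{3} + 352 = \frac{1058}{3}$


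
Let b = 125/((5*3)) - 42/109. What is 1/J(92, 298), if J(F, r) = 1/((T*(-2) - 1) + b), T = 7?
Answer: -2306/327 ≈ -7.0520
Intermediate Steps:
b = 2599/327 (b = 125/15 - 42*1/109 = 125*(1/15) - 42/109 = 25/3 - 42/109 = 2599/327 ≈ 7.9480)
J(F, r) = -327/2306 (J(F, r) = 1/((7*(-2) - 1) + 2599/327) = 1/((-14 - 1) + 2599/327) = 1/(-15 + 2599/327) = 1/(-2306/327) = -327/2306)
1/J(92, 298) = 1/(-327/2306) = -2306/327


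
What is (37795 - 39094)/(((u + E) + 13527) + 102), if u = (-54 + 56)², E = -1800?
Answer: -1299/11833 ≈ -0.10978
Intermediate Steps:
u = 4 (u = 2² = 4)
(37795 - 39094)/(((u + E) + 13527) + 102) = (37795 - 39094)/(((4 - 1800) + 13527) + 102) = -1299/((-1796 + 13527) + 102) = -1299/(11731 + 102) = -1299/11833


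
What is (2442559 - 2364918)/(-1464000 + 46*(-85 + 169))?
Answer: -77641/1460136 ≈ -0.053174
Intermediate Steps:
(2442559 - 2364918)/(-1464000 + 46*(-85 + 169)) = 77641/(-1464000 + 46*84) = 77641/(-1464000 + 3864) = 77641/(-1460136) = 77641*(-1/1460136) = -77641/1460136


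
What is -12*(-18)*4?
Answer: 864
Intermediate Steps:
-12*(-18)*4 = 216*4 = 864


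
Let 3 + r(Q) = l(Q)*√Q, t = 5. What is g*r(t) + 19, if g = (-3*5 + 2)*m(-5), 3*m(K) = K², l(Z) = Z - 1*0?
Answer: 344 - 1625*√5/3 ≈ -867.20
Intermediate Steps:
l(Z) = Z (l(Z) = Z + 0 = Z)
m(K) = K²/3
g = -325/3 (g = (-3*5 + 2)*((⅓)*(-5)²) = (-15 + 2)*((⅓)*25) = -13*25/3 = -325/3 ≈ -108.33)
r(Q) = -3 + Q^(3/2) (r(Q) = -3 + Q*√Q = -3 + Q^(3/2))
g*r(t) + 19 = -325*(-3 + 5^(3/2))/3 + 19 = -325*(-3 + 5*√5)/3 + 19 = (325 - 1625*√5/3) + 19 = 344 - 1625*√5/3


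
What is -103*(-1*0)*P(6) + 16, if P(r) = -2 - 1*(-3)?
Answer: 16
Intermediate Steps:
P(r) = 1 (P(r) = -2 + 3 = 1)
-103*(-1*0)*P(6) + 16 = -103*(-1*0) + 16 = -0 + 16 = -103*0 + 16 = 0 + 16 = 16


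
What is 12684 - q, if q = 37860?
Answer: -25176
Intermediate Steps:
12684 - q = 12684 - 1*37860 = 12684 - 37860 = -25176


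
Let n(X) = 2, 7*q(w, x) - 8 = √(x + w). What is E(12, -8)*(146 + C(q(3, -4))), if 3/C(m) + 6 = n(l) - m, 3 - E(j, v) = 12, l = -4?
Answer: -1697454/1297 - 189*I/1297 ≈ -1308.8 - 0.14572*I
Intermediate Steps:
q(w, x) = 8/7 + √(w + x)/7 (q(w, x) = 8/7 + √(x + w)/7 = 8/7 + √(w + x)/7)
E(j, v) = -9 (E(j, v) = 3 - 1*12 = 3 - 12 = -9)
C(m) = 3/(-4 - m) (C(m) = 3/(-6 + (2 - m)) = 3/(-4 - m))
E(12, -8)*(146 + C(q(3, -4))) = -9*(146 - 3/(4 + (8/7 + √(3 - 4)/7))) = -9*(146 - 3/(4 + (8/7 + √(-1)/7))) = -9*(146 - 3/(4 + (8/7 + I/7))) = -9*(146 - 3*49*(36/7 - I/7)/1297) = -9*(146 - 147*(36/7 - I/7)/1297) = -1314 + 1323*(36/7 - I/7)/1297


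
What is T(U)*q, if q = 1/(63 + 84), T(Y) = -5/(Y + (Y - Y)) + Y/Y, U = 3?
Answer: -2/441 ≈ -0.0045351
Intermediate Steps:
T(Y) = 1 - 5/Y (T(Y) = -5/(Y + 0) + 1 = -5/Y + 1 = 1 - 5/Y)
q = 1/147 ≈ 0.0068027
T(U)*q = ((-5 + 3)/3)*(1/147) = ((⅓)*(-2))*(1/147) = -⅔*1/147 = -2/441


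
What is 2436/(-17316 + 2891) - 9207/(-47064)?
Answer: 6054357/226299400 ≈ 0.026754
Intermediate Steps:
2436/(-17316 + 2891) - 9207/(-47064) = 2436/(-14425) - 9207*(-1/47064) = 2436*(-1/14425) + 3069/15688 = -2436/14425 + 3069/15688 = 6054357/226299400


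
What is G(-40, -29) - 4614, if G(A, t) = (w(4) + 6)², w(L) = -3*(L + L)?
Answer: -4290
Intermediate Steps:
w(L) = -6*L
G(A, t) = 324 (G(A, t) = (-6*4 + 6)² = (-24 + 6)² = (-18)² = 324)
G(-40, -29) - 4614 = 324 - 4614 = -4290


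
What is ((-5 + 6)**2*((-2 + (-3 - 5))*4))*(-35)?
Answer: 1400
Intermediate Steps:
((-5 + 6)**2*((-2 + (-3 - 5))*4))*(-35) = (1**2*((-2 - 8)*4))*(-35) = (1*(-10*4))*(-35) = (1*(-40))*(-35) = -40*(-35) = 1400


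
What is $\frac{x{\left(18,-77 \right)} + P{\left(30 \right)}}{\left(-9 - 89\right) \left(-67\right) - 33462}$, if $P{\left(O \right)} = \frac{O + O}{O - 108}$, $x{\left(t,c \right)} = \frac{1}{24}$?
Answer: $\frac{227}{8391552} \approx 2.7051 \cdot 10^{-5}$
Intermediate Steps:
$x{\left(t,c \right)} = \frac{1}{24}$
$P{\left(O \right)} = \frac{2 O}{-108 + O}$
$\frac{x{\left(18,-77 \right)} + P{\left(30 \right)}}{\left(-9 - 89\right) \left(-67\right) - 33462} = \frac{\frac{1}{24} + 2 \cdot 30 \frac{1}{-108 + 30}}{\left(-9 - 89\right) \left(-67\right) - 33462} = \frac{\frac{1}{24} + 2 \cdot 30 \frac{1}{-78}}{\left(-98\right) \left(-67\right) - 33462} = \frac{\frac{1}{24} + 2 \cdot 30 \left(- \frac{1}{78}\right)}{6566 - 33462} = \frac{\frac{1}{24} - \frac{10}{13}}{-26896} = \left(- \frac{227}{312}\right) \left(- \frac{1}{26896}\right) = \frac{227}{8391552}$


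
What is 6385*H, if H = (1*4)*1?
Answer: 25540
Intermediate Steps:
H = 4 (H = 4*1 = 4)
6385*H = 6385*4 = 25540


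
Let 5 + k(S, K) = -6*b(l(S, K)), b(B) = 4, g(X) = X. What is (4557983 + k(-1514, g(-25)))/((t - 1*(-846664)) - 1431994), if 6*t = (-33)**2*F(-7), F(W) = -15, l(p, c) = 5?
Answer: -3038636/392035 ≈ -7.7509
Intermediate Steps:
t = -5445/2 (t = ((-33)**2*(-15))/6 = (1089*(-15))/6 = (1/6)*(-16335) = -5445/2 ≈ -2722.5)
k(S, K) = -29 (k(S, K) = -5 - 6*4 = -5 - 24 = -29)
(4557983 + k(-1514, g(-25)))/((t - 1*(-846664)) - 1431994) = (4557983 - 29)/((-5445/2 - 1*(-846664)) - 1431994) = 4557954/((-5445/2 + 846664) - 1431994) = 4557954/(1687883/2 - 1431994) = 4557954/(-1176105/2) = 4557954*(-2/1176105) = -3038636/392035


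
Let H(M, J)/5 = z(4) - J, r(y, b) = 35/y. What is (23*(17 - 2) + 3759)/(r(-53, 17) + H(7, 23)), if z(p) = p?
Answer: -36252/845 ≈ -42.902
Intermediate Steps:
H(M, J) = 20 - 5*J (H(M, J) = 5*(4 - J) = 20 - 5*J)
(23*(17 - 2) + 3759)/(r(-53, 17) + H(7, 23)) = (23*(17 - 2) + 3759)/(35/(-53) + (20 - 5*23)) = (23*15 + 3759)/(35*(-1/53) + (20 - 115)) = (345 + 3759)/(-35/53 - 95) = 4104/(-5070/53) = 4104*(-53/5070) = -36252/845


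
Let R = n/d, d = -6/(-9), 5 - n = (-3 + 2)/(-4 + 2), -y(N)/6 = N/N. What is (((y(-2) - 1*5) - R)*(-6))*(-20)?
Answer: -2130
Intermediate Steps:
y(N) = -6 (y(N) = -6*N/N = -6*1 = -6)
n = 9/2 (n = 5 - (-3 + 2)/(-4 + 2) = 5 - (-1)/(-2) = 5 - (-1)*(-1)/2 = 5 - 1*1/2 = 5 - 1/2 = 9/2 ≈ 4.5000)
d = 2/3 (d = -6*(-1/9) = 2/3 ≈ 0.66667)
R = 27/4 (R = 9/(2*(2/3)) = (9/2)*(3/2) = 27/4 ≈ 6.7500)
(((y(-2) - 1*5) - R)*(-6))*(-20) = (((-6 - 1*5) - 1*27/4)*(-6))*(-20) = (((-6 - 5) - 27/4)*(-6))*(-20) = ((-11 - 27/4)*(-6))*(-20) = -71/4*(-6)*(-20) = (213/2)*(-20) = -2130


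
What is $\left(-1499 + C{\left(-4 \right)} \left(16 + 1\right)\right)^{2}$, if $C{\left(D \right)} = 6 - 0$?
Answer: $1951609$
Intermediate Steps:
$C{\left(D \right)} = 6$ ($C{\left(D \right)} = 6 + 0 = 6$)
$\left(-1499 + C{\left(-4 \right)} \left(16 + 1\right)\right)^{2} = \left(-1499 + 6 \left(16 + 1\right)\right)^{2} = \left(-1499 + 6 \cdot 17\right)^{2} = \left(-1499 + 102\right)^{2} = \left(-1397\right)^{2} = 1951609$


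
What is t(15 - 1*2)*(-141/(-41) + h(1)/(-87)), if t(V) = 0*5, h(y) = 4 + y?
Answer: 0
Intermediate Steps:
t(V) = 0
t(15 - 1*2)*(-141/(-41) + h(1)/(-87)) = 0*(-141/(-41) + (4 + 1)/(-87)) = 0*(-141*(-1/41) + 5*(-1/87)) = 0*(141/41 - 5/87) = 0*(12062/3567) = 0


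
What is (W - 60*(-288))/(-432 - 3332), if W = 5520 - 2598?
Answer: -10101/1882 ≈ -5.3672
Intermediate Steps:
W = 2922
(W - 60*(-288))/(-432 - 3332) = (2922 - 60*(-288))/(-432 - 3332) = (2922 + 17280)/(-3764) = 20202*(-1/3764) = -10101/1882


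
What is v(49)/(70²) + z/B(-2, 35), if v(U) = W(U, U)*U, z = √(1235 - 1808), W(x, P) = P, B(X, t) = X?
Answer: 49/100 - I*√573/2 ≈ 0.49 - 11.969*I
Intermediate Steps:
z = I*√573 (z = √(-573) = I*√573 ≈ 23.937*I)
v(U) = U² (v(U) = U*U = U²)
v(49)/(70²) + z/B(-2, 35) = 49²/(70²) + (I*√573)/(-2) = 2401/4900 + (I*√573)*(-½) = 2401*(1/4900) - I*√573/2 = 49/100 - I*√573/2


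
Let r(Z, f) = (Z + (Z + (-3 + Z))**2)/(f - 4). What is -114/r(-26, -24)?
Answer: 3192/2999 ≈ 1.0644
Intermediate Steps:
r(Z, f) = (Z + (-3 + 2*Z)**2)/(-4 + f)
-114/r(-26, -24) = -114*(-4 - 24)/(-26 + (-3 + 2*(-26))**2) = -114*(-28/(-26 + (-3 - 52)**2)) = -114*(-28/(-26 + (-55)**2)) = -114*(-28/(-26 + 3025)) = -114/((-1/28*2999)) = -114/(-2999/28) = -114*(-28/2999) = 3192/2999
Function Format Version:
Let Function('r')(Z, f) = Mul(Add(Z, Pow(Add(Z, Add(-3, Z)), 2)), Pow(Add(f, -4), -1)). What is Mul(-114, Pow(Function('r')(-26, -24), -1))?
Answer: Rational(3192, 2999) ≈ 1.0644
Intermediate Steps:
Function('r')(Z, f) = Mul(Pow(Add(-4, f), -1), Add(Z, Pow(Add(-3, Mul(2, Z)), 2))) (Function('r')(Z, f) = Mul(Add(Z, Pow(Add(-3, Mul(2, Z)), 2)), Pow(Add(-4, f), -1)) = Mul(Pow(Add(-4, f), -1), Add(Z, Pow(Add(-3, Mul(2, Z)), 2))))
Mul(-114, Pow(Function('r')(-26, -24), -1)) = Mul(-114, Pow(Mul(Pow(Add(-4, -24), -1), Add(-26, Pow(Add(-3, Mul(2, -26)), 2))), -1)) = Mul(-114, Pow(Mul(Pow(-28, -1), Add(-26, Pow(Add(-3, -52), 2))), -1)) = Mul(-114, Pow(Mul(Rational(-1, 28), Add(-26, Pow(-55, 2))), -1)) = Mul(-114, Pow(Mul(Rational(-1, 28), Add(-26, 3025)), -1)) = Mul(-114, Pow(Mul(Rational(-1, 28), 2999), -1)) = Mul(-114, Pow(Rational(-2999, 28), -1)) = Mul(-114, Rational(-28, 2999)) = Rational(3192, 2999)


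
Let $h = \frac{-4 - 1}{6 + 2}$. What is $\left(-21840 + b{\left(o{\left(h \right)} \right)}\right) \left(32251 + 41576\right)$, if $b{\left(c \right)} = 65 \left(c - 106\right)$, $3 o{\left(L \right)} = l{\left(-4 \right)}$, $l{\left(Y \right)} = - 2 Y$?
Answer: $-2108253030$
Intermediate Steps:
$h = - \frac{5}{8} \approx -0.625$
$o{\left(L \right)} = \frac{8}{3}$ ($o{\left(L \right)} = \frac{\left(-2\right) \left(-4\right)}{3} = \frac{1}{3} \cdot 8 = \frac{8}{3}$)
$b{\left(c \right)} = -6890 + 65 c$ ($b{\left(c \right)} = 65 \left(-106 + c\right) = -6890 + 65 c$)
$\left(-21840 + b{\left(o{\left(h \right)} \right)}\right) \left(32251 + 41576\right) = \left(-21840 + \left(-6890 + 65 \cdot \frac{8}{3}\right)\right) \left(32251 + 41576\right) = \left(-21840 + \left(-6890 + \frac{520}{3}\right)\right) 73827 = \left(-21840 - \frac{20150}{3}\right) 73827 = \left(- \frac{85670}{3}\right) 73827 = -2108253030$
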